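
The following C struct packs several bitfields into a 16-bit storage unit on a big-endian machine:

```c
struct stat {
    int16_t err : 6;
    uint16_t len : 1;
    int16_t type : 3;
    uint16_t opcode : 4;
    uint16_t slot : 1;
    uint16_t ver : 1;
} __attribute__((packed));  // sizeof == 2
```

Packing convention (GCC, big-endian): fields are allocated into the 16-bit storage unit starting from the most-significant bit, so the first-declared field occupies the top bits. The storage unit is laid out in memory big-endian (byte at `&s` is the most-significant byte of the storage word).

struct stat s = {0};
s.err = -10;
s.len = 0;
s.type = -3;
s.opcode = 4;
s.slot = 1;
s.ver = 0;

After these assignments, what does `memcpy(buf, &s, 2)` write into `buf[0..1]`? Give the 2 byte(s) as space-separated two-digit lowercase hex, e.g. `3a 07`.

d9 52

err (6b) val=-10 bits=0x36 at bit 10: 0xd800
len (1b) val=0 bits=0x0 at bit 9: 0xd800
type (3b) val=-3 bits=0x5 at bit 6: 0xd940
opcode (4b) val=4 bits=0x4 at bit 2: 0xd950
slot (1b) val=1 bits=0x1 at bit 1: 0xd952
ver (1b) val=0 bits=0x0 at bit 0: 0xd952
word = 0xd952 → big-endian bytes:
  [0]=0xd9  [1]=0x52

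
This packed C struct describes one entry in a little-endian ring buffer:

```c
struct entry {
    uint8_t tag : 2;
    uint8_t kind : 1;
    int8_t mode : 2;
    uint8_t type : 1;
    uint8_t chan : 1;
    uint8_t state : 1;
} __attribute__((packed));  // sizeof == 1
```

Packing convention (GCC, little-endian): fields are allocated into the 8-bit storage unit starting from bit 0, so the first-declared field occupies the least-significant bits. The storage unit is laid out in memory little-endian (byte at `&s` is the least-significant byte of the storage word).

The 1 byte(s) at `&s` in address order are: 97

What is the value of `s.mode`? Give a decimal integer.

-2

[0]=0x97 (little-endian) → word 0x97
tag:2 @ bit 0 → (0x97>>0)&0x3 = 0x3
kind:1 @ bit 2 → (0x97>>2)&0x1 = 0x1
mode:2 @ bit 3 → (0x97>>3)&0x3 = 0x2  ←
type:1 @ bit 5 → (0x97>>5)&0x1 = 0x0
chan:1 @ bit 6 → (0x97>>6)&0x1 = 0x0
state:1 @ bit 7 → (0x97>>7)&0x1 = 0x1
mode signed 2b, MSB=1: 2 - 4 = -2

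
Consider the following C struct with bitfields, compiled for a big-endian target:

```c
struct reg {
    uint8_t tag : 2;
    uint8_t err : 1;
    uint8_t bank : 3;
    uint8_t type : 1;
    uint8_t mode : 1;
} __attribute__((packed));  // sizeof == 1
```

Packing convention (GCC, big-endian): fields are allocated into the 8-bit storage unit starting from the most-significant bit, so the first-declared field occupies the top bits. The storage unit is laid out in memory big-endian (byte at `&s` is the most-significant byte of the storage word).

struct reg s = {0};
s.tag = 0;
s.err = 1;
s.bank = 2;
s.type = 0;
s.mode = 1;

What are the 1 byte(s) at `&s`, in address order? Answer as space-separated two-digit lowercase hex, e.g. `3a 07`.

[6+:2] tag=0 & 0x3 = 0x0; word=0x00
[5+:1] err=1 & 0x1 = 0x1; word=0x20
[2+:3] bank=2 & 0x7 = 0x2; word=0x28
[1+:1] type=0 & 0x1 = 0x0; word=0x28
[0+:1] mode=1 & 0x1 = 0x1; word=0x29
word = 0x29 → big-endian bytes:
  [0]=0x29

29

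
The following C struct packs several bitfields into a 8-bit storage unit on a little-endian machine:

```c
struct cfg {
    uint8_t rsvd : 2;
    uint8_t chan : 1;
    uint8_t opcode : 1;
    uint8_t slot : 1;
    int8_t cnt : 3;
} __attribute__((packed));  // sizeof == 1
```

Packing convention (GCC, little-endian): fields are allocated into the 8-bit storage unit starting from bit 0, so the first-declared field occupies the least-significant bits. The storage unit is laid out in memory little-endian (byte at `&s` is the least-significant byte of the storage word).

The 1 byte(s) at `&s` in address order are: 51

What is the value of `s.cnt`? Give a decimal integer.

[0]=0x51 (little-endian) → word 0x51
rsvd [0+:2] = (word>>0) & 0x3 = 1
chan [2+:1] = (word>>2) & 0x1 = 0
opcode [3+:1] = (word>>3) & 0x1 = 0
slot [4+:1] = (word>>4) & 0x1 = 1
cnt [5+:3] = (word>>5) & 0x7 = 2  ←
cnt signed 3b, MSB=0: value = 2

2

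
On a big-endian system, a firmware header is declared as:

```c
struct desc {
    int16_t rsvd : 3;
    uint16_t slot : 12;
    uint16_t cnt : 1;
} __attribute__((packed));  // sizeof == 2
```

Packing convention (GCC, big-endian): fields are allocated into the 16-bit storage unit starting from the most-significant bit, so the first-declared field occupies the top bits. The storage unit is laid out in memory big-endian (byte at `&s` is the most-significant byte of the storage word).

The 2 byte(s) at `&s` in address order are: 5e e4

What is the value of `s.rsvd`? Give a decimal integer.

2

[0]=0x5e [1]=0xe4 (big-endian) → word 0x5ee4
rsvd [13+:3] = (word>>13) & 0x7 = 2  ←
slot [1+:12] = (word>>1) & 0xfff = 3954
cnt [0+:1] = (word>>0) & 0x1 = 0
rsvd signed 3b, MSB=0: value = 2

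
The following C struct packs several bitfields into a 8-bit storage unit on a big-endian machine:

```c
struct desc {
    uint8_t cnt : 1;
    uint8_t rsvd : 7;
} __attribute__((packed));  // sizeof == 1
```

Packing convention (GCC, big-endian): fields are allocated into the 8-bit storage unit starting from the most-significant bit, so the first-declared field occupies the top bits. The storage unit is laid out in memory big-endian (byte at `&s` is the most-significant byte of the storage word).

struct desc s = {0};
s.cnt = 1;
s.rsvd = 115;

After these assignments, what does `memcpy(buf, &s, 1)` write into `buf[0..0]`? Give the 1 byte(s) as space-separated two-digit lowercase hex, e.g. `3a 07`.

f3

[7+:1] cnt=1 & 0x1 = 0x1; word=0x80
[0+:7] rsvd=115 & 0x7f = 0x73; word=0xf3
word = 0xf3 → big-endian bytes:
  [0]=0xf3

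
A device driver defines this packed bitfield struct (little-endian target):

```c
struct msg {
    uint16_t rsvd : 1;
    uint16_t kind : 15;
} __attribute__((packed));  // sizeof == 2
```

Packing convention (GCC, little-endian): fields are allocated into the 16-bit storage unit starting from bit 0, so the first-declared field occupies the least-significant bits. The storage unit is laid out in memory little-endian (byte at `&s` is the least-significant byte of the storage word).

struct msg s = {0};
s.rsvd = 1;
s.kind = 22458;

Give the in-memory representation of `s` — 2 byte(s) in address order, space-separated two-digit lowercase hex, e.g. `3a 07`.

75 af

rsvd (1b) val=1 bits=0x1 at bit 0: 0x0001
kind (15b) val=22458 bits=0x57ba at bit 1: 0xaf75
word = 0xaf75 → little-endian bytes:
  [0]=0x75  [1]=0xaf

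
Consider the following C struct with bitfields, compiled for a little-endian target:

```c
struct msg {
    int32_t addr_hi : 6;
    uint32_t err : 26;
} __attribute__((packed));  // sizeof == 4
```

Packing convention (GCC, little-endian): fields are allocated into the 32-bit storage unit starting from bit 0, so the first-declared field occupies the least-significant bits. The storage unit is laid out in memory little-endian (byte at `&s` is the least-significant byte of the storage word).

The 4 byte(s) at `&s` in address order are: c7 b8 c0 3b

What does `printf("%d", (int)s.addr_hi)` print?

7

[0]=0xc7 [1]=0xb8 [2]=0xc0 [3]=0x3b (little-endian) → word 0x3bc0b8c7
addr_hi [0+:6] = (word>>0) & 0x3f = 7  ←
err [6+:26] = (word>>6) & 0x3ffffff = 15663843
addr_hi signed 6b, MSB=0: value = 7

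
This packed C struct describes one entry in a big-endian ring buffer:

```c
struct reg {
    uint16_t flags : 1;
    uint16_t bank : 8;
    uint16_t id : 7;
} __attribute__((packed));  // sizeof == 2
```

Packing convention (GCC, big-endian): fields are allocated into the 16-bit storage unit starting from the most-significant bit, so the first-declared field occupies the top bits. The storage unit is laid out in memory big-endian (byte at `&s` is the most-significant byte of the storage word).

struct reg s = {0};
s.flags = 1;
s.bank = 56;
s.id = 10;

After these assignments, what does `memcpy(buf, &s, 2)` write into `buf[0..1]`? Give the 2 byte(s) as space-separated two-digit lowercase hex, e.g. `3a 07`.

9c 0a

flags (1b) val=1 bits=0x1 at bit 15: 0x8000
bank (8b) val=56 bits=0x38 at bit 7: 0x9c00
id (7b) val=10 bits=0xa at bit 0: 0x9c0a
word = 0x9c0a → big-endian bytes:
  [0]=0x9c  [1]=0x0a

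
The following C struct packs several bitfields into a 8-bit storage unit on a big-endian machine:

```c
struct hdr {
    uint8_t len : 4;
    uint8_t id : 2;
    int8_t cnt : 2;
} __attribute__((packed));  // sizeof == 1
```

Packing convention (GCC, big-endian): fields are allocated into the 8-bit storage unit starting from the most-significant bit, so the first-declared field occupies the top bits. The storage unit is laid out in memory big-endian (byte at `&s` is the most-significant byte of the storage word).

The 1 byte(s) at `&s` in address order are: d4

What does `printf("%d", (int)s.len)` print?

[0]=0xd4 (big-endian) → word 0xd4
len:4 @ bit 4 → (0xd4>>4)&0xf = 0xd  ←
id:2 @ bit 2 → (0xd4>>2)&0x3 = 0x1
cnt:2 @ bit 0 → (0xd4>>0)&0x3 = 0x0

13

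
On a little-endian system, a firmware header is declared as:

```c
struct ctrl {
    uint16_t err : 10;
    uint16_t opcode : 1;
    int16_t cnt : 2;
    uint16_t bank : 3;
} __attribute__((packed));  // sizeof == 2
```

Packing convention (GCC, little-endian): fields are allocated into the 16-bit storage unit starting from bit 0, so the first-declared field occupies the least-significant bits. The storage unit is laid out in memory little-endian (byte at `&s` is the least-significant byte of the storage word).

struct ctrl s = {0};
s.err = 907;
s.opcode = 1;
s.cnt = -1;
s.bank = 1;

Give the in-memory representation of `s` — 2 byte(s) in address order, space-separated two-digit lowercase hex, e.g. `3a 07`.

8b 3f

err (10b) val=907 bits=0x38b at bit 0: 0x038b
opcode (1b) val=1 bits=0x1 at bit 10: 0x078b
cnt (2b) val=-1 bits=0x3 at bit 11: 0x1f8b
bank (3b) val=1 bits=0x1 at bit 13: 0x3f8b
word = 0x3f8b → little-endian bytes:
  [0]=0x8b  [1]=0x3f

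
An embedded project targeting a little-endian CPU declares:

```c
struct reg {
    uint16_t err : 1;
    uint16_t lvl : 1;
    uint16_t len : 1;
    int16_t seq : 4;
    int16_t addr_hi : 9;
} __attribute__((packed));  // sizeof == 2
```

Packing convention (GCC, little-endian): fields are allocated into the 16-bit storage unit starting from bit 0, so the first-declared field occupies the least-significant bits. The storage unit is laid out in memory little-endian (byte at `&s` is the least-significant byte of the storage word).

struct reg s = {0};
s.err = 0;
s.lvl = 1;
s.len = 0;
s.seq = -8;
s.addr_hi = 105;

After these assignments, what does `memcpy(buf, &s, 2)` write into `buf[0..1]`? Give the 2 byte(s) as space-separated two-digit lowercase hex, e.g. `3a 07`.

c2 34

err (1b) val=0 bits=0x0 at bit 0: 0x0000
lvl (1b) val=1 bits=0x1 at bit 1: 0x0002
len (1b) val=0 bits=0x0 at bit 2: 0x0002
seq (4b) val=-8 bits=0x8 at bit 3: 0x0042
addr_hi (9b) val=105 bits=0x69 at bit 7: 0x34c2
word = 0x34c2 → little-endian bytes:
  [0]=0xc2  [1]=0x34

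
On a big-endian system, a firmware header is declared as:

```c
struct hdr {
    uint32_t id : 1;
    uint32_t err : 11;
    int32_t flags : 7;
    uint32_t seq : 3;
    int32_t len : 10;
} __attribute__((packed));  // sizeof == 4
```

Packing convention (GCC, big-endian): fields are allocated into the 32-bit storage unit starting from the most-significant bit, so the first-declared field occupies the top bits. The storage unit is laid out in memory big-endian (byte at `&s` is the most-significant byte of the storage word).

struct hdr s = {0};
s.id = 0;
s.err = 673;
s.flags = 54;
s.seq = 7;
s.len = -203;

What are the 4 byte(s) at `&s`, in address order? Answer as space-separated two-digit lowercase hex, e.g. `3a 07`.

2a 16 df 35

id (1b) val=0 bits=0x0 at bit 31: 0x00000000
err (11b) val=673 bits=0x2a1 at bit 20: 0x2a100000
flags (7b) val=54 bits=0x36 at bit 13: 0x2a16c000
seq (3b) val=7 bits=0x7 at bit 10: 0x2a16dc00
len (10b) val=-203 bits=0x335 at bit 0: 0x2a16df35
word = 0x2a16df35 → big-endian bytes:
  [0]=0x2a  [1]=0x16  [2]=0xdf  [3]=0x35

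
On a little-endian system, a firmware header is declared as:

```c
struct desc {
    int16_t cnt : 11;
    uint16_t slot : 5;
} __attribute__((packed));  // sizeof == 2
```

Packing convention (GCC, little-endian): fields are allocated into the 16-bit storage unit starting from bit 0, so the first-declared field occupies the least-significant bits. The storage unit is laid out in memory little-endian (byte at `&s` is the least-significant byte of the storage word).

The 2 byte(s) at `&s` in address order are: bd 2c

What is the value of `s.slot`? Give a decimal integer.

5

[0]=0xbd [1]=0x2c (little-endian) → word 0x2cbd
cnt [0+:11] = (word>>0) & 0x7ff = 1213
slot [11+:5] = (word>>11) & 0x1f = 5  ←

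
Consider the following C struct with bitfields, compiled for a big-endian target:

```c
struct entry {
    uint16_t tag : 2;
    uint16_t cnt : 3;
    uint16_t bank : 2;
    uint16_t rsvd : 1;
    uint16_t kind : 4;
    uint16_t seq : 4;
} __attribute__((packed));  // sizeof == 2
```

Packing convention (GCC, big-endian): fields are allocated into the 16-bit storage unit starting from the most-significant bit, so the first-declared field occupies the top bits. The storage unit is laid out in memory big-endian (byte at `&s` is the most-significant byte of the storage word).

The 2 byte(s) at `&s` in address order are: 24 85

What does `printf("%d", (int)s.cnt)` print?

4

[0]=0x24 [1]=0x85 (big-endian) → word 0x2485
tag [14+:2] = (word>>14) & 0x3 = 0
cnt [11+:3] = (word>>11) & 0x7 = 4  ←
bank [9+:2] = (word>>9) & 0x3 = 2
rsvd [8+:1] = (word>>8) & 0x1 = 0
kind [4+:4] = (word>>4) & 0xf = 8
seq [0+:4] = (word>>0) & 0xf = 5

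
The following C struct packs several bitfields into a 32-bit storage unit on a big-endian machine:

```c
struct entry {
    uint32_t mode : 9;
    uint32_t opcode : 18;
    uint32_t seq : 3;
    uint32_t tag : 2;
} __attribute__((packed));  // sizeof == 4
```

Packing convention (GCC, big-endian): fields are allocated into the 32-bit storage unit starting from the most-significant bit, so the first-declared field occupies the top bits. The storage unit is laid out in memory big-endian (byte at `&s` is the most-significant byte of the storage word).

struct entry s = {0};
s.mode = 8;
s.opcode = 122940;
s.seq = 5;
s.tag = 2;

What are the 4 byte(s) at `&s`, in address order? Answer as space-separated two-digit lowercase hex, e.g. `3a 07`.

mode (9b) val=8 bits=0x8 at bit 23: 0x04000000
opcode (18b) val=122940 bits=0x1e03c at bit 5: 0x043c0780
seq (3b) val=5 bits=0x5 at bit 2: 0x043c0794
tag (2b) val=2 bits=0x2 at bit 0: 0x043c0796
word = 0x043c0796 → big-endian bytes:
  [0]=0x04  [1]=0x3c  [2]=0x07  [3]=0x96

04 3c 07 96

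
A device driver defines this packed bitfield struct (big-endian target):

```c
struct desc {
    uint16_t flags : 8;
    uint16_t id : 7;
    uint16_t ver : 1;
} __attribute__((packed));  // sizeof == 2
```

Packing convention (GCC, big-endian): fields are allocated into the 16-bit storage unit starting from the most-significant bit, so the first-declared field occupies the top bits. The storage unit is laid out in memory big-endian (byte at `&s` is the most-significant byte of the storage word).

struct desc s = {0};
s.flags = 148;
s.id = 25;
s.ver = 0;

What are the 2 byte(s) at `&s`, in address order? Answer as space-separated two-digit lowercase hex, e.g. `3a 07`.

flags (8b) val=148 bits=0x94 at bit 8: 0x9400
id (7b) val=25 bits=0x19 at bit 1: 0x9432
ver (1b) val=0 bits=0x0 at bit 0: 0x9432
word = 0x9432 → big-endian bytes:
  [0]=0x94  [1]=0x32

94 32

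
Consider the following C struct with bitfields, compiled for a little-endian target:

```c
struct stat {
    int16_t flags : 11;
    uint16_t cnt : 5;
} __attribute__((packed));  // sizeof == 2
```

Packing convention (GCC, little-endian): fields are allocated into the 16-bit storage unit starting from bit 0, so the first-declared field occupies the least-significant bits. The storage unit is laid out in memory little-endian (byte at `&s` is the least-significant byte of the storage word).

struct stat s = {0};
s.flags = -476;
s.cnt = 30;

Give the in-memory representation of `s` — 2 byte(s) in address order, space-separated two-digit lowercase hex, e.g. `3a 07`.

flags (11b) val=-476 bits=0x624 at bit 0: 0x0624
cnt (5b) val=30 bits=0x1e at bit 11: 0xf624
word = 0xf624 → little-endian bytes:
  [0]=0x24  [1]=0xf6

24 f6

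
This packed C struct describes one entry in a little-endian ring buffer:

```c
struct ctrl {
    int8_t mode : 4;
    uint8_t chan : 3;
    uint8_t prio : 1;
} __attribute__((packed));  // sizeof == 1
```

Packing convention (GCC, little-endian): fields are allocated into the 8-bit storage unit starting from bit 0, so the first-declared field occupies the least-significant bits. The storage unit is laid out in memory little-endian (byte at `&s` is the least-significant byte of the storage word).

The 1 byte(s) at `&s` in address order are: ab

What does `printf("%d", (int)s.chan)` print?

[0]=0xab (little-endian) → word 0xab
mode [0+:4] = (word>>0) & 0xf = 11
chan [4+:3] = (word>>4) & 0x7 = 2  ←
prio [7+:1] = (word>>7) & 0x1 = 1

2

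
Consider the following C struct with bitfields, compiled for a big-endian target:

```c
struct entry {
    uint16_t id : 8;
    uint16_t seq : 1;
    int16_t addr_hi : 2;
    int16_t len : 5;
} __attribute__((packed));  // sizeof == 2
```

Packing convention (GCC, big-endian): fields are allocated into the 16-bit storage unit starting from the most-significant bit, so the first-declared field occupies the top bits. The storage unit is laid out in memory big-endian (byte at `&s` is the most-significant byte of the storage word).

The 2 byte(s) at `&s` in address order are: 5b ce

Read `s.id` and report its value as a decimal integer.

91

[0]=0x5b [1]=0xce (big-endian) → word 0x5bce
id:8 @ bit 8 → (0x5bce>>8)&0xff = 0x5b  ←
seq:1 @ bit 7 → (0x5bce>>7)&0x1 = 0x1
addr_hi:2 @ bit 5 → (0x5bce>>5)&0x3 = 0x2
len:5 @ bit 0 → (0x5bce>>0)&0x1f = 0xe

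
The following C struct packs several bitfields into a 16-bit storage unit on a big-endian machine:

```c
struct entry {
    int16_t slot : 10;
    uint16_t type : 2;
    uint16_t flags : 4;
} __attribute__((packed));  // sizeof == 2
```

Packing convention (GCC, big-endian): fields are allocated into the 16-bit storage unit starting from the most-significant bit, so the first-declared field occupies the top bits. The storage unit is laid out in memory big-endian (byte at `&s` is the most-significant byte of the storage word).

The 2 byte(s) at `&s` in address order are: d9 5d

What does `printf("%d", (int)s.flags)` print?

13

[0]=0xd9 [1]=0x5d (big-endian) → word 0xd95d
slot [6+:10] = (word>>6) & 0x3ff = 869
type [4+:2] = (word>>4) & 0x3 = 1
flags [0+:4] = (word>>0) & 0xf = 13  ←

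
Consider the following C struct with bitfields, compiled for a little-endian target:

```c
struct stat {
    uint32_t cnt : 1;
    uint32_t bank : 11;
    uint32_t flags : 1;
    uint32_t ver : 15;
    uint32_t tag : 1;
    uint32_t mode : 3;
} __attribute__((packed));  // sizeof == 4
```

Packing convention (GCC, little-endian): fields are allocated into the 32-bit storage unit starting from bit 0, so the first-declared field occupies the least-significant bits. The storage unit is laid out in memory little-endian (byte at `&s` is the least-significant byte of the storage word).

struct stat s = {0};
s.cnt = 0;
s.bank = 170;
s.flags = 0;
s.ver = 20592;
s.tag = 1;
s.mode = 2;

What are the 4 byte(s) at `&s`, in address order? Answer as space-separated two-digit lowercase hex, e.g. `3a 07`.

cnt:1 = 0 → 0x0 << 0 → word 0x00000000
bank:11 = 170 → 0xaa << 1 → word 0x00000154
flags:1 = 0 → 0x0 << 12 → word 0x00000154
ver:15 = 20592 → 0x5070 << 13 → word 0x0a0e0154
tag:1 = 1 → 0x1 << 28 → word 0x1a0e0154
mode:3 = 2 → 0x2 << 29 → word 0x5a0e0154
word = 0x5a0e0154 → little-endian bytes:
  [0]=0x54  [1]=0x01  [2]=0x0e  [3]=0x5a

54 01 0e 5a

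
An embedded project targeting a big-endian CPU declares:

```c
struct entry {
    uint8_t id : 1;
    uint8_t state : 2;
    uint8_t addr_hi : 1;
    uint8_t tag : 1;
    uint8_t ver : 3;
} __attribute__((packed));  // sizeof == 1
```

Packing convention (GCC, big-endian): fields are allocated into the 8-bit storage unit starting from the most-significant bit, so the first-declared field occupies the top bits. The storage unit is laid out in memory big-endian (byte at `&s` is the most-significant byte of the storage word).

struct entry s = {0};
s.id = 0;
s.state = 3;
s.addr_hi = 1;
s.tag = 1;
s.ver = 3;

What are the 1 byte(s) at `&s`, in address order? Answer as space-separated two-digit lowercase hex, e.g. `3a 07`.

[7+:1] id=0 & 0x1 = 0x0; word=0x00
[5+:2] state=3 & 0x3 = 0x3; word=0x60
[4+:1] addr_hi=1 & 0x1 = 0x1; word=0x70
[3+:1] tag=1 & 0x1 = 0x1; word=0x78
[0+:3] ver=3 & 0x7 = 0x3; word=0x7b
word = 0x7b → big-endian bytes:
  [0]=0x7b

7b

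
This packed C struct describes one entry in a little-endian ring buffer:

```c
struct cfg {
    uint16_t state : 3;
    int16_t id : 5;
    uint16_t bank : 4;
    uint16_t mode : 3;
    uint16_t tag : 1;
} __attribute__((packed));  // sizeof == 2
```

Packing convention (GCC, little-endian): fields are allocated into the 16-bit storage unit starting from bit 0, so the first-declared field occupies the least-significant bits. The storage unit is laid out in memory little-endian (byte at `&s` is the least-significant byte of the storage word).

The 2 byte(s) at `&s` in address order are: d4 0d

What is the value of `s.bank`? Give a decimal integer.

[0]=0xd4 [1]=0x0d (little-endian) → word 0x0dd4
state:3 @ bit 0 → (0x0dd4>>0)&0x7 = 0x4
id:5 @ bit 3 → (0x0dd4>>3)&0x1f = 0x1a
bank:4 @ bit 8 → (0x0dd4>>8)&0xf = 0xd  ←
mode:3 @ bit 12 → (0x0dd4>>12)&0x7 = 0x0
tag:1 @ bit 15 → (0x0dd4>>15)&0x1 = 0x0

13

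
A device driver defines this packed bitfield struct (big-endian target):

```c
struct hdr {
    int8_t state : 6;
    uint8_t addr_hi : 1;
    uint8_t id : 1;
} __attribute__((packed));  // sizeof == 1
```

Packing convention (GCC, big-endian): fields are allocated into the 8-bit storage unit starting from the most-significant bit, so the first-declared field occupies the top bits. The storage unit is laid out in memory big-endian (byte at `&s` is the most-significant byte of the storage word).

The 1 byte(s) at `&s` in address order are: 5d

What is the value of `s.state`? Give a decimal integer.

23

[0]=0x5d (big-endian) → word 0x5d
state:6 @ bit 2 → (0x5d>>2)&0x3f = 0x17  ←
addr_hi:1 @ bit 1 → (0x5d>>1)&0x1 = 0x0
id:1 @ bit 0 → (0x5d>>0)&0x1 = 0x1
state signed 6b, MSB=0: value = 23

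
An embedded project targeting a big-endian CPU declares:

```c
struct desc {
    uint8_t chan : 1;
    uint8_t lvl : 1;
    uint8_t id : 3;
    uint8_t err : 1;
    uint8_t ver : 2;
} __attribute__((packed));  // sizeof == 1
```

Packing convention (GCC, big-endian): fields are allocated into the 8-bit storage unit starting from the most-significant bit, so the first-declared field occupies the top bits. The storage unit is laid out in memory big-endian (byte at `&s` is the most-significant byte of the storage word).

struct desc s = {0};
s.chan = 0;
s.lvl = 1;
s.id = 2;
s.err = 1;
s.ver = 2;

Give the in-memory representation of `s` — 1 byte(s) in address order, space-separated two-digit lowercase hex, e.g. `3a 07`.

chan:1 = 0 → 0x0 << 7 → word 0x00
lvl:1 = 1 → 0x1 << 6 → word 0x40
id:3 = 2 → 0x2 << 3 → word 0x50
err:1 = 1 → 0x1 << 2 → word 0x54
ver:2 = 2 → 0x2 << 0 → word 0x56
word = 0x56 → big-endian bytes:
  [0]=0x56

56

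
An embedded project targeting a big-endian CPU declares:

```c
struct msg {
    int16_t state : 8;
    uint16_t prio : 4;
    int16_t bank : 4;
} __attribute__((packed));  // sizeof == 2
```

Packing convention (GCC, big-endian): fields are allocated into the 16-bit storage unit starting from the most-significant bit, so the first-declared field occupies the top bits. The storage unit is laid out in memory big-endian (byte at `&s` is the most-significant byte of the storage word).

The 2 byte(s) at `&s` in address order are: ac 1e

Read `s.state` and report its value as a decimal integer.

[0]=0xac [1]=0x1e (big-endian) → word 0xac1e
state:8 @ bit 8 → (0xac1e>>8)&0xff = 0xac  ←
prio:4 @ bit 4 → (0xac1e>>4)&0xf = 0x1
bank:4 @ bit 0 → (0xac1e>>0)&0xf = 0xe
state signed 8b, MSB=1: 172 - 256 = -84

-84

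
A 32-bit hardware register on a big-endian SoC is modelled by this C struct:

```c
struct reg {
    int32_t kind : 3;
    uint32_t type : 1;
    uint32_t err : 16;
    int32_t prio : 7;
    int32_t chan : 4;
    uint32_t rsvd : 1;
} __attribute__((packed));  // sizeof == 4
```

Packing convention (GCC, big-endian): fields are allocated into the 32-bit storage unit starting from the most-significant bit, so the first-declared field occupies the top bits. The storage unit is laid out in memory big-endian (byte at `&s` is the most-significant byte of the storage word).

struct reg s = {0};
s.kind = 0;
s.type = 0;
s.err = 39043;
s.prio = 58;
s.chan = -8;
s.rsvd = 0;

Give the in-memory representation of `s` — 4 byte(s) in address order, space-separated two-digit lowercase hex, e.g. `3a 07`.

09 88 37 50

kind:3 = 0 → 0x0 << 29 → word 0x00000000
type:1 = 0 → 0x0 << 28 → word 0x00000000
err:16 = 39043 → 0x9883 << 12 → word 0x09883000
prio:7 = 58 → 0x3a << 5 → word 0x09883740
chan:4 = -8 → 0x8 << 1 → word 0x09883750
rsvd:1 = 0 → 0x0 << 0 → word 0x09883750
word = 0x09883750 → big-endian bytes:
  [0]=0x09  [1]=0x88  [2]=0x37  [3]=0x50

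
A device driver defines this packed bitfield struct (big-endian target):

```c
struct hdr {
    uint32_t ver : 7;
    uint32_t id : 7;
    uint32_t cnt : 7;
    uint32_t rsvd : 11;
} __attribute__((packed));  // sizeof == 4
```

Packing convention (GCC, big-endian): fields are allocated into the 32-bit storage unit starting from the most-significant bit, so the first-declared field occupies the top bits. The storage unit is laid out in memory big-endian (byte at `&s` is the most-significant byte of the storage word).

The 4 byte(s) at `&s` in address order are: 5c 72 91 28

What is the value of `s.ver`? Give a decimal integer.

46

[0]=0x5c [1]=0x72 [2]=0x91 [3]=0x28 (big-endian) → word 0x5c729128
ver [25+:7] = (word>>25) & 0x7f = 46  ←
id [18+:7] = (word>>18) & 0x7f = 28
cnt [11+:7] = (word>>11) & 0x7f = 82
rsvd [0+:11] = (word>>0) & 0x7ff = 296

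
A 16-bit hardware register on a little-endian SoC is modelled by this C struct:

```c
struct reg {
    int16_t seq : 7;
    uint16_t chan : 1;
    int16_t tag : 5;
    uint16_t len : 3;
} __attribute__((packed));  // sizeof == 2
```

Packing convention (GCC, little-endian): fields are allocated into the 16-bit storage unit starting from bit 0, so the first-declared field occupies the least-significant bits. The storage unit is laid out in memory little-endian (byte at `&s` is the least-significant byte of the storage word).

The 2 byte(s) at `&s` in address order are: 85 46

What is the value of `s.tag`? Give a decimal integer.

6

[0]=0x85 [1]=0x46 (little-endian) → word 0x4685
seq:7 @ bit 0 → (0x4685>>0)&0x7f = 0x5
chan:1 @ bit 7 → (0x4685>>7)&0x1 = 0x1
tag:5 @ bit 8 → (0x4685>>8)&0x1f = 0x6  ←
len:3 @ bit 13 → (0x4685>>13)&0x7 = 0x2
tag signed 5b, MSB=0: value = 6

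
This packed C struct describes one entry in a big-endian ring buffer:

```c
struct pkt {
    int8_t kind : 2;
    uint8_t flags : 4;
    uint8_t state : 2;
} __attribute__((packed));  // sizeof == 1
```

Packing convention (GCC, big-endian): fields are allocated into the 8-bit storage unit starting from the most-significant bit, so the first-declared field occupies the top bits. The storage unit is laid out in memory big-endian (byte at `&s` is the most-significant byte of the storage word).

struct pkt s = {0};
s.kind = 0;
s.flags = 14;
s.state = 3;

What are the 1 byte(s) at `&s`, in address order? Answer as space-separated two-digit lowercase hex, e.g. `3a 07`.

3b

kind (2b) val=0 bits=0x0 at bit 6: 0x00
flags (4b) val=14 bits=0xe at bit 2: 0x38
state (2b) val=3 bits=0x3 at bit 0: 0x3b
word = 0x3b → big-endian bytes:
  [0]=0x3b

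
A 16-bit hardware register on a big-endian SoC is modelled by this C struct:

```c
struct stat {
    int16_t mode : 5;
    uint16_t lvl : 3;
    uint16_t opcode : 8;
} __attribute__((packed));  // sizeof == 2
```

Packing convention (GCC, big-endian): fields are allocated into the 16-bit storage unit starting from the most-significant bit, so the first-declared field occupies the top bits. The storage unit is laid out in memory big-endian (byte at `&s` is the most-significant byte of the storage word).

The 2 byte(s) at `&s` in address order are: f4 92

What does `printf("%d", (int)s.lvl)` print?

4

[0]=0xf4 [1]=0x92 (big-endian) → word 0xf492
mode [11+:5] = (word>>11) & 0x1f = 30
lvl [8+:3] = (word>>8) & 0x7 = 4  ←
opcode [0+:8] = (word>>0) & 0xff = 146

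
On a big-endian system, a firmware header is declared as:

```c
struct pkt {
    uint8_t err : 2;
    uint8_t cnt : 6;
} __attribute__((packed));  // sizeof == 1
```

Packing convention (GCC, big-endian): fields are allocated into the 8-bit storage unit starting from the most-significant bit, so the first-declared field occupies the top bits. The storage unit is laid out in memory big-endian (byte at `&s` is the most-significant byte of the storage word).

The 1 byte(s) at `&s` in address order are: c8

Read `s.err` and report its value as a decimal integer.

[0]=0xc8 (big-endian) → word 0xc8
err [6+:2] = (word>>6) & 0x3 = 3  ←
cnt [0+:6] = (word>>0) & 0x3f = 8

3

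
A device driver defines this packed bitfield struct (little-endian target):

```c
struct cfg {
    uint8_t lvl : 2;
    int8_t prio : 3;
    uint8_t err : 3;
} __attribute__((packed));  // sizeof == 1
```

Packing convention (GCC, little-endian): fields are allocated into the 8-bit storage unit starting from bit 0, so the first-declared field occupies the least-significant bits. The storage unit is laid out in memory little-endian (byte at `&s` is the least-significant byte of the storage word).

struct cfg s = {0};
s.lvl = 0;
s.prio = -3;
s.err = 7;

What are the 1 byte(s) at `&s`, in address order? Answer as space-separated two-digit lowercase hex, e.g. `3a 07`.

f4

lvl:2 = 0 → 0x0 << 0 → word 0x00
prio:3 = -3 → 0x5 << 2 → word 0x14
err:3 = 7 → 0x7 << 5 → word 0xf4
word = 0xf4 → little-endian bytes:
  [0]=0xf4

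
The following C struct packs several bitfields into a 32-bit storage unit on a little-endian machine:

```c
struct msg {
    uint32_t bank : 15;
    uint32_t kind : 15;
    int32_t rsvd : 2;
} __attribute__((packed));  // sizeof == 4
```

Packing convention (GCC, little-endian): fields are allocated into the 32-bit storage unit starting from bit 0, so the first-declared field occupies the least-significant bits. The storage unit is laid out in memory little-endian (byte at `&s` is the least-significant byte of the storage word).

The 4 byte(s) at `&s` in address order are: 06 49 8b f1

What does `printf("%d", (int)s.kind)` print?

25366

[0]=0x06 [1]=0x49 [2]=0x8b [3]=0xf1 (little-endian) → word 0xf18b4906
bank:15 @ bit 0 → (0xf18b4906>>0)&0x7fff = 0x4906
kind:15 @ bit 15 → (0xf18b4906>>15)&0x7fff = 0x6316  ←
rsvd:2 @ bit 30 → (0xf18b4906>>30)&0x3 = 0x3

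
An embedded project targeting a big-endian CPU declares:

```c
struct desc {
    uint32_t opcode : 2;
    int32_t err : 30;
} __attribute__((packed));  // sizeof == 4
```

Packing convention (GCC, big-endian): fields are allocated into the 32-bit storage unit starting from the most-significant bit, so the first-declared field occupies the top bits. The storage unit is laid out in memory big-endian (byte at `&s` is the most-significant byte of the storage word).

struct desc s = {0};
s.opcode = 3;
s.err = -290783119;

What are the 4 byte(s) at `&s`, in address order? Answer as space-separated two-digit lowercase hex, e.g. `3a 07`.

opcode:2 = 3 → 0x3 << 30 → word 0xc0000000
err:30 = -290783119 → 0x2eab0071 << 0 → word 0xeeab0071
word = 0xeeab0071 → big-endian bytes:
  [0]=0xee  [1]=0xab  [2]=0x00  [3]=0x71

ee ab 00 71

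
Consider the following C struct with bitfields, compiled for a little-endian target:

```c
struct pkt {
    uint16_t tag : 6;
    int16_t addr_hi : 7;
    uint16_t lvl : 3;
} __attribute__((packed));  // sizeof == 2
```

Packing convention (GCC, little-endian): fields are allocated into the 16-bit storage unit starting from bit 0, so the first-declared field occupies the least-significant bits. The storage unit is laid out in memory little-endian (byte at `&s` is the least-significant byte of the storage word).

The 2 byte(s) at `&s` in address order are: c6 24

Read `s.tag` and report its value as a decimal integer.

[0]=0xc6 [1]=0x24 (little-endian) → word 0x24c6
tag [0+:6] = (word>>0) & 0x3f = 6  ←
addr_hi [6+:7] = (word>>6) & 0x7f = 19
lvl [13+:3] = (word>>13) & 0x7 = 1

6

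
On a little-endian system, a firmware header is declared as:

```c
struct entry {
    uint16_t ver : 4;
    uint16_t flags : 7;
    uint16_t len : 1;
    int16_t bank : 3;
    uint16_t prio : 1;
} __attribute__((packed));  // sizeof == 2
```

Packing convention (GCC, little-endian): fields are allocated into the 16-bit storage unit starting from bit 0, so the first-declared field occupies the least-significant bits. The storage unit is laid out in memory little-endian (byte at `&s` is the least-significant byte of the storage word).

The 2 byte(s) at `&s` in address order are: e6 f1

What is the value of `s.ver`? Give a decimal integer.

6

[0]=0xe6 [1]=0xf1 (little-endian) → word 0xf1e6
ver [0+:4] = (word>>0) & 0xf = 6  ←
flags [4+:7] = (word>>4) & 0x7f = 30
len [11+:1] = (word>>11) & 0x1 = 0
bank [12+:3] = (word>>12) & 0x7 = 7
prio [15+:1] = (word>>15) & 0x1 = 1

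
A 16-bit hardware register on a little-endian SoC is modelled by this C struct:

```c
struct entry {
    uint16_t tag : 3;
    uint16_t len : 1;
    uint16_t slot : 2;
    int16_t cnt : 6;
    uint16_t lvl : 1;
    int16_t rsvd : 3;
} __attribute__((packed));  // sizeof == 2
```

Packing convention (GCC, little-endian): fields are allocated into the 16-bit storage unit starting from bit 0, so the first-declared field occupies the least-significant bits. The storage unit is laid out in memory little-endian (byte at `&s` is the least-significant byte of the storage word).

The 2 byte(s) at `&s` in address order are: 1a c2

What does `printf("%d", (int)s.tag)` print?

2

[0]=0x1a [1]=0xc2 (little-endian) → word 0xc21a
tag [0+:3] = (word>>0) & 0x7 = 2  ←
len [3+:1] = (word>>3) & 0x1 = 1
slot [4+:2] = (word>>4) & 0x3 = 1
cnt [6+:6] = (word>>6) & 0x3f = 8
lvl [12+:1] = (word>>12) & 0x1 = 0
rsvd [13+:3] = (word>>13) & 0x7 = 6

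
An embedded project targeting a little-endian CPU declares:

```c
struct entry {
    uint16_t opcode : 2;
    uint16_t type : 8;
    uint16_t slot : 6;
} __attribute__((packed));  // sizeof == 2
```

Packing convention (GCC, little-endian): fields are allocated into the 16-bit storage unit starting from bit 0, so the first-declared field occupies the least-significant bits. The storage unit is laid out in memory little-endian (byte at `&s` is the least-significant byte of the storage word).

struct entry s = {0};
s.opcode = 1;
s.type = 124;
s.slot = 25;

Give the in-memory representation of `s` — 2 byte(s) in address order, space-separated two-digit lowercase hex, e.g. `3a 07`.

opcode (2b) val=1 bits=0x1 at bit 0: 0x0001
type (8b) val=124 bits=0x7c at bit 2: 0x01f1
slot (6b) val=25 bits=0x19 at bit 10: 0x65f1
word = 0x65f1 → little-endian bytes:
  [0]=0xf1  [1]=0x65

f1 65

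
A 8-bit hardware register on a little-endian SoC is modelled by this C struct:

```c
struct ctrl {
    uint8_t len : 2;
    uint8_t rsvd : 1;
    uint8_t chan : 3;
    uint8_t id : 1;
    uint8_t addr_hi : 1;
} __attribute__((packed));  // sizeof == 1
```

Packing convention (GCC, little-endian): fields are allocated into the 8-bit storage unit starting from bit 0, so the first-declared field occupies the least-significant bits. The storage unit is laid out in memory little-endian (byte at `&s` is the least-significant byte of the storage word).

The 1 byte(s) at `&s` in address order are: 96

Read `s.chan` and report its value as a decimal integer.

[0]=0x96 (little-endian) → word 0x96
len [0+:2] = (word>>0) & 0x3 = 2
rsvd [2+:1] = (word>>2) & 0x1 = 1
chan [3+:3] = (word>>3) & 0x7 = 2  ←
id [6+:1] = (word>>6) & 0x1 = 0
addr_hi [7+:1] = (word>>7) & 0x1 = 1

2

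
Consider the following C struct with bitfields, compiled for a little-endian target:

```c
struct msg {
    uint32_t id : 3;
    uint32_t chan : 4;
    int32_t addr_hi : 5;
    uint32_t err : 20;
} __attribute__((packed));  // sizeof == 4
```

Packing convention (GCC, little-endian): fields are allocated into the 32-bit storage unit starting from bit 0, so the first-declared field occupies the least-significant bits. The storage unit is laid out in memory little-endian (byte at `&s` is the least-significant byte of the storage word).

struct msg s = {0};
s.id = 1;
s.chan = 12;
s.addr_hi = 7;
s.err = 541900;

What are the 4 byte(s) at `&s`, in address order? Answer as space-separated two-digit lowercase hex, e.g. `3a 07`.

id:3 = 1 → 0x1 << 0 → word 0x00000001
chan:4 = 12 → 0xc << 3 → word 0x00000061
addr_hi:5 = 7 → 0x7 << 7 → word 0x000003e1
err:20 = 541900 → 0x844cc << 12 → word 0x844cc3e1
word = 0x844cc3e1 → little-endian bytes:
  [0]=0xe1  [1]=0xc3  [2]=0x4c  [3]=0x84

e1 c3 4c 84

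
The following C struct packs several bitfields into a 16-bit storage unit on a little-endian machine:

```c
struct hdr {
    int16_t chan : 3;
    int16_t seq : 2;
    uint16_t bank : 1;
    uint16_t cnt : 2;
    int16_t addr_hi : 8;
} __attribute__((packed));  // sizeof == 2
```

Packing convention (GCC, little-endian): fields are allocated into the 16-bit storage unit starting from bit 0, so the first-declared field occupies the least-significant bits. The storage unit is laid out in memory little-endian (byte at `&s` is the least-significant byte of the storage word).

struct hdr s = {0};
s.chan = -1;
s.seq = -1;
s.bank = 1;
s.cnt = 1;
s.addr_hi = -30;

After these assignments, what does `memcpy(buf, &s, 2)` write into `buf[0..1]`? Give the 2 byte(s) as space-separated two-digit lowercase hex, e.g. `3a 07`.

chan (3b) val=-1 bits=0x7 at bit 0: 0x0007
seq (2b) val=-1 bits=0x3 at bit 3: 0x001f
bank (1b) val=1 bits=0x1 at bit 5: 0x003f
cnt (2b) val=1 bits=0x1 at bit 6: 0x007f
addr_hi (8b) val=-30 bits=0xe2 at bit 8: 0xe27f
word = 0xe27f → little-endian bytes:
  [0]=0x7f  [1]=0xe2

7f e2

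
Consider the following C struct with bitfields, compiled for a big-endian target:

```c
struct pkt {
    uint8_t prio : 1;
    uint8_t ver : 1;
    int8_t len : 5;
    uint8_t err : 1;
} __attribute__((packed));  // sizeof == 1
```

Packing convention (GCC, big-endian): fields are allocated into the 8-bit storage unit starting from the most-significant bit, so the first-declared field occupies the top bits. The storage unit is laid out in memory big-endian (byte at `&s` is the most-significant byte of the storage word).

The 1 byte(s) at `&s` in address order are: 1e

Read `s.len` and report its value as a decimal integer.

15

[0]=0x1e (big-endian) → word 0x1e
prio [7+:1] = (word>>7) & 0x1 = 0
ver [6+:1] = (word>>6) & 0x1 = 0
len [1+:5] = (word>>1) & 0x1f = 15  ←
err [0+:1] = (word>>0) & 0x1 = 0
len signed 5b, MSB=0: value = 15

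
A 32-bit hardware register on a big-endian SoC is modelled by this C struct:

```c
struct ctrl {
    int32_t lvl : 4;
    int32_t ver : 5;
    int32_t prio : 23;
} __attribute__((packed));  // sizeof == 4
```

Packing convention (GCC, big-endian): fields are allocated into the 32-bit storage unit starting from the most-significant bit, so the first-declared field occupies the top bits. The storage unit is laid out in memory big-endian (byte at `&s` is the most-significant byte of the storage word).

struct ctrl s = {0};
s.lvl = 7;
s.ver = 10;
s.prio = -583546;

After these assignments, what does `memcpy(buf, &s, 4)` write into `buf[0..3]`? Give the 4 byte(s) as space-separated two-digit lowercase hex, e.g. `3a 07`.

75 77 18 86

[28+:4] lvl=7 & 0xf = 0x7; word=0x70000000
[23+:5] ver=10 & 0x1f = 0xa; word=0x75000000
[0+:23] prio=-583546 & 0x7fffff = 0x771886; word=0x75771886
word = 0x75771886 → big-endian bytes:
  [0]=0x75  [1]=0x77  [2]=0x18  [3]=0x86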